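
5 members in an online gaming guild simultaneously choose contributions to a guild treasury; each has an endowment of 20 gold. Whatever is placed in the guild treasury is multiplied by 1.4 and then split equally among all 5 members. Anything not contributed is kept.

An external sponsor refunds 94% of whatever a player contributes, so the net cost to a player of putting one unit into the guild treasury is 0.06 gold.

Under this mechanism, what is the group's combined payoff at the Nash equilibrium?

Under the mechanism each unit contributed yields (1.4/5) / 0.06 = 4.6667 back to its contributor per unit of net cost, which exceeds 1, making full contribution the dominant choice for everyone.
So the Nash equilibrium is full contribution by all 5; the group earns 5 × (20 × 0.94 + 1.4 × 20) = 234.00.

234.00 gold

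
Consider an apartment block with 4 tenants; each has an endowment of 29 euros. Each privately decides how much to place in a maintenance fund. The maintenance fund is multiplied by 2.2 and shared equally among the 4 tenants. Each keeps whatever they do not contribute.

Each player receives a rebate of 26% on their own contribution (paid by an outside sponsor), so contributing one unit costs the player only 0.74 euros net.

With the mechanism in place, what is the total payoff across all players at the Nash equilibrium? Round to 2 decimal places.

116.00 euros

With the mechanism, a contributed unit returns (2.2/4) / 0.74 = 0.7432 per unit of net cost — still below 1 — so contributing 0 remains dominant for every player.
Everyone keeps their endowment and the group total is 4 × 29 = 116.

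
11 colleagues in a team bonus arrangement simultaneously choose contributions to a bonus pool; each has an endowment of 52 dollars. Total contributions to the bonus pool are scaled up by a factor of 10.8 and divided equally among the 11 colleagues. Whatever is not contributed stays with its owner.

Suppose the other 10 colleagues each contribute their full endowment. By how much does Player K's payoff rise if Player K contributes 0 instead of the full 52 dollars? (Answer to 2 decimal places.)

0.95 dollars

Switching from a contribution of 52 to 0 lets Player K keep an extra 52 dollars, but lowers the bonus pool by 52, which costs Player K their own share of that drop: 10.8/11 × 52 = 51.05.
Net gain = 52 − 51.05 = 0.95. The private return per contributed unit (0.9818) is below 1, so free-riding is indeed the best response regardless of what the others do.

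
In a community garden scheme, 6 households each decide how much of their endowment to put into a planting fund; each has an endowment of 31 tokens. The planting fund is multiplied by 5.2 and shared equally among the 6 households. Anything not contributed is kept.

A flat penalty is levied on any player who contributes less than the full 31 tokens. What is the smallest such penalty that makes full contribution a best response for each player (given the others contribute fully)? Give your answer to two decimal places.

Given the others contribute fully, the best deviation is to contribute 0 (any partial contribution still incurs the fine and gives up units whose private return 0.8667 is below 1).
Deviating from 31 to 0 saves 31 tokens but forfeits the deviator's share of the drop in the planting fund: 5.2/6 × 31 = 26.87.
So the deviation gain is 31 − 26.87 = 4.13, and the fine must be at least 4.13 tokens to wipe it out.

4.13 tokens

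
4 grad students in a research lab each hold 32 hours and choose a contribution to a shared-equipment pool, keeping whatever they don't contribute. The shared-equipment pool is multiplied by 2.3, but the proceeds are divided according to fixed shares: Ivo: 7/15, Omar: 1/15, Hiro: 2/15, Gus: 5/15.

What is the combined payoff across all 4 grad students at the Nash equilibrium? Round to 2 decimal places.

Player j's private return per contributed unit is 2.3 × (j's share). Contributing is weakly dominant for j when that share is at least 1/2.3 = 0.4348, and contributing 0 is dominant otherwise.
Only Ivo (7/15) clears that bar, contributing 32; the remaining 3 contribute 0. Total contributed: 32.
The shared-equipment pool pays out 2.3 × 32 = 73.60 in total (split across the unequal shares, but the aggregate is all that matters for the group sum).
The 3 free-riders keep 32 each, adding 96. Group total = 96 + 73.60 = 169.60.

169.60 hours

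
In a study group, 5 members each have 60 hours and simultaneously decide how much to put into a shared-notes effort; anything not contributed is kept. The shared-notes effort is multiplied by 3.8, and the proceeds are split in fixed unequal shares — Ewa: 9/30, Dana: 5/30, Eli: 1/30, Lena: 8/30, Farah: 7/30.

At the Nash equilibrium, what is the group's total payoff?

636.00 hours

Player j's private return per contributed unit is 3.8 × (j's share). Contributing is weakly dominant for j when that share is at least 1/3.8 = 0.2632, and contributing 0 is dominant otherwise.
Ewa and Lena clear that bar, contributing 60 each; the remaining 3 contribute 0. Total contributed: 120.
The shared-notes effort pays out 3.8 × 120 = 456.00 in total (split across the unequal shares, but the aggregate is all that matters for the group sum).
The 3 free-riders keep 60 each, adding 180. Group total = 180 + 456.00 = 636.00.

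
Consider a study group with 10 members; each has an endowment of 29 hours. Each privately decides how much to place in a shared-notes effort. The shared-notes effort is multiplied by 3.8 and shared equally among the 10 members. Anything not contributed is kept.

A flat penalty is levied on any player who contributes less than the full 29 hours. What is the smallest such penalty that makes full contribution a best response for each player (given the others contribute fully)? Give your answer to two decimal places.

17.98 hours

Given the others contribute fully, the best deviation is to contribute 0 (any partial contribution still incurs the fine and gives up units whose private return 0.3800 is below 1).
Deviating from 29 to 0 saves 29 hours but forfeits the deviator's share of the drop in the shared-notes effort: 3.8/10 × 29 = 11.02.
So the deviation gain is 29 − 11.02 = 17.98, and the fine must be at least 17.98 hours to wipe it out.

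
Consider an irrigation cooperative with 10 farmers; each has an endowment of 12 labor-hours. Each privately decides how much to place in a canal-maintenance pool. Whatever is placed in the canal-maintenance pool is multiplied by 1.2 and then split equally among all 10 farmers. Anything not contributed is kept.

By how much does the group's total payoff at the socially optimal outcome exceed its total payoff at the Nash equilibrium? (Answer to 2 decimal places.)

Each contributed unit returns 1.2/10 = 0.1200 to its contributor — below 1 — so contributing 0 is dominant for every player. At the Nash equilibrium everyone keeps their 12, and the group total is 10 × 12 = 120.
Each contributed unit returns 1.200 to the group as a whole (0.1200 to each of 10 players), which exceeds 1, so the social optimum is full contribution: group total = 1.200 × 120 = 144.00.
Efficiency loss = 144.00 − 120 = 24.00.

24.00 labor-hours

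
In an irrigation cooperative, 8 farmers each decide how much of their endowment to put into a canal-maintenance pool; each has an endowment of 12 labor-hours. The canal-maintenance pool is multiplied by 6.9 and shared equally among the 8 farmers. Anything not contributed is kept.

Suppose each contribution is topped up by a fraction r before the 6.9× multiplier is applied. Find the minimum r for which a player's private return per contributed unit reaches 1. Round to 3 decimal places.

With matching at rate r, one contributed unit becomes (1 + r) in the canal-maintenance pool and returns 6.9 × (1 + r) / 8 to the contributor.
Setting this equal to 1: 1 + r = 8/6.9 = 1.1594.
So the minimum matching rate is r = 1.1594 − 1 = 0.159.

0.159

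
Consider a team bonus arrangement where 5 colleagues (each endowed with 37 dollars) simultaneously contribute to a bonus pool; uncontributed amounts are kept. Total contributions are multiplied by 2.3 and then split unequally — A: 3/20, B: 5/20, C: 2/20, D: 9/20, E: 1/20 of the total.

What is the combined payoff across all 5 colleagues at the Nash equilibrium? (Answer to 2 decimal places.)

A player with share s gets back 2.3·s per unit contributed, so full contribution is dominant for anyone with s > 1/2.3 = 0.4348 and zero contribution is dominant for anyone below.
The only share above 0.4348 is D's 9/20, contributing 37; the remaining 4 contribute 0. Total contributed: 37.
The bonus pool pays out 2.3 × 37 = 85.10 in total (split across the unequal shares, but the aggregate is all that matters for the group sum).
The 4 free-riders keep 37 each, adding 148. Group total = 148 + 85.10 = 233.10.

233.10 dollars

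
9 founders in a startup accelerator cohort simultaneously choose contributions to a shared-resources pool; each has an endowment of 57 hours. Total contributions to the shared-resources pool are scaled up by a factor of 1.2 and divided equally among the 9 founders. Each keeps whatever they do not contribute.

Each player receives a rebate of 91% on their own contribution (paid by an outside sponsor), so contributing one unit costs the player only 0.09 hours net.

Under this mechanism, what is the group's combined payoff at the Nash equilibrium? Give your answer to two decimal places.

The effective private return per unit is now (1.2/9) / 0.09 = 1.4815 > 1, so every player's dominant strategy flips to full contribution.
So the Nash equilibrium is full contribution by all 9; the group earns 9 × (57 × 0.91 + 1.2 × 57) = 1082.43.

1082.43 hours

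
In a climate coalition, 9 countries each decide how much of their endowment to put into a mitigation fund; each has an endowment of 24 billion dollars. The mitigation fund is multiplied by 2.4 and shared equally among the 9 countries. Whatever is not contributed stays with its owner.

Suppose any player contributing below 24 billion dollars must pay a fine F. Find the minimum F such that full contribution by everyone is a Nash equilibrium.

17.60 billion dollars

Given the others contribute fully, the best deviation is to contribute 0 (any partial contribution still incurs the fine and gives up units whose private return 0.2667 is below 1).
Deviating from 24 to 0 saves 24 billion dollars but forfeits the deviator's share of the drop in the mitigation fund: 2.4/9 × 24 = 6.40.
So the deviation gain is 24 − 6.40 = 17.60, and the fine must be at least 17.60 billion dollars to wipe it out.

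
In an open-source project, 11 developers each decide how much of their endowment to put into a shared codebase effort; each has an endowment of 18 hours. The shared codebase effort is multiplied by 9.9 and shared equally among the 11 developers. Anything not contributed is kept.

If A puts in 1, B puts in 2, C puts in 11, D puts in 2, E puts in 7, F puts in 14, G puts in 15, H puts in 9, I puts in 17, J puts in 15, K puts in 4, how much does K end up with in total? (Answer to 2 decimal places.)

Total contributed: 1 + 2 + 11 + 2 + 7 + 14 + 15 + 9 + 17 + 15 + 4 = 97.
Each receives 9.9 × 97 / 11 = 87.30 from the shared codebase effort.
K keeps 18 − 4 = 14, so K's payoff is 14 + 87.30 = 101.30.

101.30 hours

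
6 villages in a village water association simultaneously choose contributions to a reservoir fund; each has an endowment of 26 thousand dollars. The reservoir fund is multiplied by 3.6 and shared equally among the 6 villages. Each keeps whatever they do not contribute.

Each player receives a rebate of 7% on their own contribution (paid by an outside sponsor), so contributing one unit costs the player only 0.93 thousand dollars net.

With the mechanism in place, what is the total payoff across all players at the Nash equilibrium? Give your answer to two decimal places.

156.00 thousand dollars

The effective private return is (3.6/6) / 0.93 = 0.6452, which is still under 1, so the mechanism doesn't change anyone's dominant strategy: zero contribution.
At the Nash equilibrium no one contributes; group total payoff = 6 × 26 = 156.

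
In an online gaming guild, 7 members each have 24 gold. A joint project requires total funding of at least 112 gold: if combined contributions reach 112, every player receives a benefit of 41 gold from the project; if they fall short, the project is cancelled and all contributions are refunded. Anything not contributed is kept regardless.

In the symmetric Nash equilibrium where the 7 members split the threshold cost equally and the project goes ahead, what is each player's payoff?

Equal share of the threshold: 112/7 = 16.
At this profile no one gains by cutting their contribution: any cut drops the total below 112, the project is cancelled, contributions are refunded, and the deviator ends with 24, which is less than 24 − 16 + 41 = 49. Contributing more than 16 just wastes the excess. So contributing exactly 16 is a best response.
Each player's payoff: 24 − 16 + 41 = 49.

49 gold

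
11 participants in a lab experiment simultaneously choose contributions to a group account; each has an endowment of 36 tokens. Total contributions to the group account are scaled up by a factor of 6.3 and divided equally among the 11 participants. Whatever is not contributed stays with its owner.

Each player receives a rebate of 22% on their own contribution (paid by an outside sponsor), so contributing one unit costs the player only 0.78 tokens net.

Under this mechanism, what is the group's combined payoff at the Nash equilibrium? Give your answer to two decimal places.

Even with the mechanism, each unit contributed returns only (6.3/11) / 0.78 = 0.7343 per unit of net cost, so contributing nothing is still dominant.
Everyone keeps their endowment and the group total is 11 × 36 = 396.

396.00 tokens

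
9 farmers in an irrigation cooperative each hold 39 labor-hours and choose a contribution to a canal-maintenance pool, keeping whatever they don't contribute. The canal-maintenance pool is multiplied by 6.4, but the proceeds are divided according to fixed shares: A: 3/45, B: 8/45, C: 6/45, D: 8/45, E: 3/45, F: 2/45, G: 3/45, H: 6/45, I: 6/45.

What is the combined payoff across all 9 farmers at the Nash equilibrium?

For player j, contributing a unit is worthwhile iff 6.4 × (j's share) ≥ 1, i.e. iff j's share is at least 0.1563.
B and D are above the threshold, contributing 39 each; the remaining 7 contribute 0. Total contributed: 78.
The canal-maintenance pool pays out 6.4 × 78 = 499.20 in total (split across the unequal shares, but the aggregate is all that matters for the group sum).
The 7 free-riders keep 39 each, adding 273. Group total = 273 + 499.20 = 772.20.

772.20 labor-hours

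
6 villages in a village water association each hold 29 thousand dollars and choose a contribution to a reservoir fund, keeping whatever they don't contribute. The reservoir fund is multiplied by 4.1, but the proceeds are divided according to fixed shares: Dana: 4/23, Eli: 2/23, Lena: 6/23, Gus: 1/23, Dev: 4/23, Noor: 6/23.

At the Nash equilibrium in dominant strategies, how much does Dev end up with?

For player j, contributing a unit is worthwhile iff 4.1 × (j's share) ≥ 1, i.e. iff j's share is at least 0.2439.
Lena and Noor clear that bar, contributing 29 each; the remaining 4 contribute 0. Total contributed: 58.
Dev keeps 29 and receives 4.1 × 58 × 4/23 = 41.36 from the reservoir fund, for a payoff of 70.36.

70.36 thousand dollars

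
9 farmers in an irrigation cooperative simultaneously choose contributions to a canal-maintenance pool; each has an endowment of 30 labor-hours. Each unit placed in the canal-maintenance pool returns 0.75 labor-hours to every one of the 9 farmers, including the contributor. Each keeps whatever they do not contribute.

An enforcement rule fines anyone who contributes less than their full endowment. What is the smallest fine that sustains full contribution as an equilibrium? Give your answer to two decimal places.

7.50 labor-hours

Given the others contribute fully, the best deviation is to contribute 0 (any partial contribution still incurs the fine and gives up units whose private return 0.75 is below 1).
Deviating from 30 to 0 saves 30 labor-hours but forfeits the deviator's share of the drop in the canal-maintenance pool: 0.75 × 30 = 22.50.
So the deviation gain is 30 − 22.50 = 7.50, and the fine must be at least 7.50 labor-hours to wipe it out.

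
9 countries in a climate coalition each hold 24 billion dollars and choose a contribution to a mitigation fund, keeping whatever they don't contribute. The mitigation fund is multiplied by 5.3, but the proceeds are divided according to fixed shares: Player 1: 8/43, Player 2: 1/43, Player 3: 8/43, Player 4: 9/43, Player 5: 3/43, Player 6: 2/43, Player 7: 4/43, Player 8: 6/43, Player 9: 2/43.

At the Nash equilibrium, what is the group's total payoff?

Each unit j contributes comes back to j as 5.3 × (j's share), so j prefers to contribute only if that share exceeds 1/5.3 = 0.1887; otherwise keeping the unit dominates.
Player 4 alone (share 9/43) is above the threshold, contributing 24; the remaining 8 contribute 0. Total contributed: 24.
The mitigation fund pays out 5.3 × 24 = 127.20 in total (split across the unequal shares, but the aggregate is all that matters for the group sum).
The 8 free-riders keep 24 each, adding 192. Group total = 192 + 127.20 = 319.20.

319.20 billion dollars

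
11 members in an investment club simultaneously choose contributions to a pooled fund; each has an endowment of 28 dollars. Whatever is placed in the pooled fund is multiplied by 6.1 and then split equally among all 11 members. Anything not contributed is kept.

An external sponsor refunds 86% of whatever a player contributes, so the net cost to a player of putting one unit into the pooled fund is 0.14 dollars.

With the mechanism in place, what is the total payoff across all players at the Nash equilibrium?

2143.68 dollars

With the mechanism, a contributed unit returns (6.1/11) / 0.14 = 3.9610 per unit of net cost to the contributor — now above 1 — so contributing fully is weakly dominant for every player.
At the Nash equilibrium everyone contributes 28. Group total payoff = 11 × (28 × 0.86 + 6.1 × 28) = 2143.68.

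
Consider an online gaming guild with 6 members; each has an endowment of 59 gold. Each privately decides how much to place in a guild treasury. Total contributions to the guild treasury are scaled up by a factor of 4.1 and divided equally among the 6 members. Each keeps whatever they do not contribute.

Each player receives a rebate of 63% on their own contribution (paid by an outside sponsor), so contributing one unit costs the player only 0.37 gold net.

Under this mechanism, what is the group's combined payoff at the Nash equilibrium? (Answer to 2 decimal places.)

1674.42 gold

The effective private return per unit is now (4.1/6) / 0.37 = 1.8468 > 1, so every player's dominant strategy flips to full contribution.
So the Nash equilibrium is full contribution by all 6; the group earns 6 × (59 × 0.63 + 4.1 × 59) = 1674.42.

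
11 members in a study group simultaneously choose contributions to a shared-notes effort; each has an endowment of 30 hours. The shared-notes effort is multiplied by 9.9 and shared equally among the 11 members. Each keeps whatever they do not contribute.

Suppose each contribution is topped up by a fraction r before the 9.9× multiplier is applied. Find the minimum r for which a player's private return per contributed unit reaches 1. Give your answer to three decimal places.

With matching at rate r, one contributed unit becomes (1 + r) in the shared-notes effort and returns 9.9 × (1 + r) / 11 to the contributor.
Setting this equal to 1: 1 + r = 11/9.9 = 1.1111.
So the minimum matching rate is r = 1.1111 − 1 = 0.111.

0.111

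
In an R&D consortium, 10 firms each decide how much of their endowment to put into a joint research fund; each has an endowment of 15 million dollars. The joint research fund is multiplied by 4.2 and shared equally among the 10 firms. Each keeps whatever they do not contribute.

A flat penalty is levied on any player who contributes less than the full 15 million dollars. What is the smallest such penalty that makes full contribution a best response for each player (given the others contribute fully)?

Given the others contribute fully, the best deviation is to contribute 0 (any partial contribution still incurs the fine and gives up units whose private return 0.4200 is below 1).
Deviating from 15 to 0 saves 15 million dollars but forfeits the deviator's share of the drop in the joint research fund: 4.2/10 × 15 = 6.30.
So the deviation gain is 15 − 6.30 = 8.70, and the fine must be at least 8.70 million dollars to wipe it out.

8.70 million dollars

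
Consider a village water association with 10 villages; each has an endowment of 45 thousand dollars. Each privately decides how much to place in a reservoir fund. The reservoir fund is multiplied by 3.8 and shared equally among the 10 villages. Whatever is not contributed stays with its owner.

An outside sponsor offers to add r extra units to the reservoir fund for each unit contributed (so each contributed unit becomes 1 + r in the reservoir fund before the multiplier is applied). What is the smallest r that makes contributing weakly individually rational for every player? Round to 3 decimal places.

With matching at rate r, one contributed unit becomes (1 + r) in the reservoir fund and returns 3.8 × (1 + r) / 10 to the contributor.
Setting this equal to 1: 1 + r = 10/3.8 = 2.6316.
So the minimum matching rate is r = 2.6316 − 1 = 1.632.

1.632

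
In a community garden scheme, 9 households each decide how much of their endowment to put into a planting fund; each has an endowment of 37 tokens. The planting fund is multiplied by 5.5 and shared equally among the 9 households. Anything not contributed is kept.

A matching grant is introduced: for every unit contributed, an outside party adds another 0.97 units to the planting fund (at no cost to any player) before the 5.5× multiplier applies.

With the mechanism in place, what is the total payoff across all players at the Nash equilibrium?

3608.06 tokens

The effective private return per unit is now 5.5 × 1.97 / 9 = 1.2039 > 1, so every player's dominant strategy flips to full contribution.
At the Nash equilibrium everyone contributes 37. Group total payoff = 5.5 × 1.97 × 333 = 3608.06.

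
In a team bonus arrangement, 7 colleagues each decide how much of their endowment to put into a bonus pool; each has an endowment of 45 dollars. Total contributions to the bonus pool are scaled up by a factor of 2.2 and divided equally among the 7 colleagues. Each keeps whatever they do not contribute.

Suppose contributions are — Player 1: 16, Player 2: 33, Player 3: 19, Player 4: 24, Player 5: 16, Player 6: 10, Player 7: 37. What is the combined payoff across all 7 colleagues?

Total contributed: 16 + 33 + 19 + 24 + 16 + 10 + 37 = 155; total kept: 7 × 45 − 155 = 160.
The bonus pool pays out 2.2 × 155 = 341.00 in aggregate.
Group total = 160 + 341.00 = 501.00.

501.00 dollars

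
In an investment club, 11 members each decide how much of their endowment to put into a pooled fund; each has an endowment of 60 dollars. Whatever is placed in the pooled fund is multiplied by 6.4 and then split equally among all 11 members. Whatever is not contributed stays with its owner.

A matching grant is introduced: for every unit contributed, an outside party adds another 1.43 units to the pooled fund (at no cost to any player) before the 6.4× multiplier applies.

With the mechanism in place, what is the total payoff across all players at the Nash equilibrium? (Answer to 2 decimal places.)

Under the mechanism each unit contributed yields 6.4 × 2.43 / 11 = 1.4138 back to its contributor per unit of net cost, which exceeds 1, making full contribution the dominant choice for everyone.
At the Nash equilibrium everyone contributes 60. Group total payoff = 6.4 × 2.43 × 660 = 10264.32.

10264.32 dollars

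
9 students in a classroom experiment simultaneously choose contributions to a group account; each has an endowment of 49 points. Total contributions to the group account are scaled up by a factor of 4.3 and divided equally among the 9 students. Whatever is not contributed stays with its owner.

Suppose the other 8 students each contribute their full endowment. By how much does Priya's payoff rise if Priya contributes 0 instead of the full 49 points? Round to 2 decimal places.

Switching from a contribution of 49 to 0 lets Priya keep an extra 49 points, but lowers the group account by 49, which costs Priya their own share of that drop: 4.3/9 × 49 = 23.41.
Net gain = 49 − 23.41 = 25.59. The private return per contributed unit (0.4778) is below 1, so free-riding is indeed the best response regardless of what the others do.

25.59 points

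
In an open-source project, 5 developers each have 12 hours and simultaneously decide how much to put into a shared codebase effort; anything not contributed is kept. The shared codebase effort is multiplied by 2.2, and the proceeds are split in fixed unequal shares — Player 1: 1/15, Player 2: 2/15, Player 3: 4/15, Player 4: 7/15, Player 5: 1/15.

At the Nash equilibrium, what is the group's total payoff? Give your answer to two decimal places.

For player j, contributing a unit is worthwhile iff 2.2 × (j's share) ≥ 1, i.e. iff j's share is at least 0.4545.
Player 4 alone (share 7/15) is above the threshold, contributing 12; the remaining 4 contribute 0. Total contributed: 12.
The shared codebase effort pays out 2.2 × 12 = 26.40 in total (split across the unequal shares, but the aggregate is all that matters for the group sum).
The 4 free-riders keep 12 each, adding 48. Group total = 48 + 26.40 = 74.40.

74.40 hours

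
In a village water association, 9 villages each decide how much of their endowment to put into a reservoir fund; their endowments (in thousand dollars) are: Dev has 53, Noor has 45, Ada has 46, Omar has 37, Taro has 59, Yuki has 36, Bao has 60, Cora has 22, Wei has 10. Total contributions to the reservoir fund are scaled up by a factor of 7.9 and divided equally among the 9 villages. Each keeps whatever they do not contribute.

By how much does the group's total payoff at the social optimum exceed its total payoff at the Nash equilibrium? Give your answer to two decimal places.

The private return per contributed unit is 7.9/9 = 0.8778 < 1 for every player regardless of endowment, so the Nash equilibrium is zero contribution and the group total is Σ E_j = 53 + 45 + 46 + 37 + 59 + 36 + 60 + 22 + 10 = 368.
Each contributed unit returns 7.900 to the group, so the social optimum is full contribution by everyone: group total = 7.900 × 368 = 2907.20.
Efficiency loss = (7.900 − 1) × 368 = 2539.20.

2539.20 thousand dollars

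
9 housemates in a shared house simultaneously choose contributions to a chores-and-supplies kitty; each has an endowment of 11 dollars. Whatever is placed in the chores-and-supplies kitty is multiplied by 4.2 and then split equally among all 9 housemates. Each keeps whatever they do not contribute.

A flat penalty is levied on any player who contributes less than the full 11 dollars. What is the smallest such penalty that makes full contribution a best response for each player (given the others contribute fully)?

Given the others contribute fully, the best deviation is to contribute 0 (any partial contribution still incurs the fine and gives up units whose private return 0.4667 is below 1).
Deviating from 11 to 0 saves 11 dollars but forfeits the deviator's share of the drop in the chores-and-supplies kitty: 4.2/9 × 11 = 5.13.
So the deviation gain is 11 − 5.13 = 5.87, and the fine must be at least 5.87 dollars to wipe it out.

5.87 dollars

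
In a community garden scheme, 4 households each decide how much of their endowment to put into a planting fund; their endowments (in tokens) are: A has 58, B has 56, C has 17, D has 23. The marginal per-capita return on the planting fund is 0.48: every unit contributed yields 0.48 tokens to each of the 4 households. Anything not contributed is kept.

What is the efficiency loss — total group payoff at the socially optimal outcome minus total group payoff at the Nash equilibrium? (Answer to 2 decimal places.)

The private return per contributed unit is 0.48 < 1 for everyone, so the Nash equilibrium is zero contribution and the group total is Σ E_j = 58 + 56 + 17 + 23 = 154.
Each contributed unit returns 1.920 to the group, so the social optimum is full contribution by everyone: group total = 1.920 × 154 = 295.68.
Efficiency loss = (1.920 − 1) × 154 = 141.68.

141.68 tokens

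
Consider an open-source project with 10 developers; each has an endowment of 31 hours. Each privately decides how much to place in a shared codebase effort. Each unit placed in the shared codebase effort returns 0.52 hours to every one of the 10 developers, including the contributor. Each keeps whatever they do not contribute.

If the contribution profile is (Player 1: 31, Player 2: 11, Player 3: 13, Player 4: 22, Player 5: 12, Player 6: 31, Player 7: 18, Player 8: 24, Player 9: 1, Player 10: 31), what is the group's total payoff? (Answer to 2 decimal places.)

1124.80 hours

Total contributed: 31 + 11 + 13 + 22 + 12 + 31 + 18 + 24 + 1 + 31 = 194; total kept: 10 × 31 − 194 = 116.
The shared codebase effort pays out 0.52 × 10 × 194 = 1008.80 in aggregate.
Group total = 116 + 1008.80 = 1124.80.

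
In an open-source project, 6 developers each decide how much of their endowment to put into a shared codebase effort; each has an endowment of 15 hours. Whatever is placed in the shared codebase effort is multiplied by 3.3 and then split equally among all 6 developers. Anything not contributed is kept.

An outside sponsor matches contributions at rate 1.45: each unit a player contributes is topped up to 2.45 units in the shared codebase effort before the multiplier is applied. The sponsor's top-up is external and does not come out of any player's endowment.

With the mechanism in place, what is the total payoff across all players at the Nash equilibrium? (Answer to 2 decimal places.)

727.65 hours

The effective private return per unit is now 3.3 × 2.45 / 6 = 1.3475 > 1, so every player's dominant strategy flips to full contribution.
So the Nash equilibrium is full contribution by all 6; the group earns 3.3 × 2.45 × 90 = 727.65.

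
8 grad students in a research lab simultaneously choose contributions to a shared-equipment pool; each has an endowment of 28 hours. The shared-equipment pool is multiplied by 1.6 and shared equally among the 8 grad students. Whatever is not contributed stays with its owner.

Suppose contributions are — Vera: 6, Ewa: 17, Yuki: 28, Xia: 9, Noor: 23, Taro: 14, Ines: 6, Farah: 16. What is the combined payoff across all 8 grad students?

295.40 hours

Total contributed: 6 + 17 + 28 + 9 + 23 + 14 + 6 + 16 = 119; total kept: 8 × 28 − 119 = 105.
The shared-equipment pool pays out 1.6 × 119 = 190.40 in aggregate.
Group total = 105 + 190.40 = 295.40.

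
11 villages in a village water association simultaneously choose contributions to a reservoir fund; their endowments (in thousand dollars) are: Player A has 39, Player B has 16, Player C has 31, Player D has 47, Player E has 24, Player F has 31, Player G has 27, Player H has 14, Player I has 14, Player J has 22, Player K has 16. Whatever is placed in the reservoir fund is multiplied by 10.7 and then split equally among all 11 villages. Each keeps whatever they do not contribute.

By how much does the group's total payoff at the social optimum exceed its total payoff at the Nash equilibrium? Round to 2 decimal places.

2725.70 thousand dollars

The private return per contributed unit is 10.7/11 = 0.9727 < 1 for every player regardless of endowment, so the Nash equilibrium is zero contribution and the group total is Σ E_j = 39 + 16 + 31 + 47 + 24 + 31 + 27 + 14 + 14 + 22 + 16 = 281.
Each contributed unit returns 10.700 to the group, so the social optimum is full contribution by everyone: group total = 10.700 × 281 = 3006.70.
Efficiency loss = (10.700 − 1) × 281 = 2725.70.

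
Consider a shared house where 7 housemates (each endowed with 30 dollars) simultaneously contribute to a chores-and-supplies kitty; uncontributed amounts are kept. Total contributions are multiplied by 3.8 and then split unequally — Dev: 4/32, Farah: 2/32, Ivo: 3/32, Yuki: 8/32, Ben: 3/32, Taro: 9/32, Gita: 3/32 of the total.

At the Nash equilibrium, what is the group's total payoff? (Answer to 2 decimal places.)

294.00 dollars

For player j, contributing a unit is worthwhile iff 3.8 × (j's share) ≥ 1, i.e. iff j's share is at least 0.2632.
Taro alone (share 9/32) is above the threshold, contributing 30; the remaining 6 contribute 0. Total contributed: 30.
The chores-and-supplies kitty pays out 3.8 × 30 = 114.00 in total (split across the unequal shares, but the aggregate is all that matters for the group sum).
The 6 free-riders keep 30 each, adding 180. Group total = 180 + 114.00 = 294.00.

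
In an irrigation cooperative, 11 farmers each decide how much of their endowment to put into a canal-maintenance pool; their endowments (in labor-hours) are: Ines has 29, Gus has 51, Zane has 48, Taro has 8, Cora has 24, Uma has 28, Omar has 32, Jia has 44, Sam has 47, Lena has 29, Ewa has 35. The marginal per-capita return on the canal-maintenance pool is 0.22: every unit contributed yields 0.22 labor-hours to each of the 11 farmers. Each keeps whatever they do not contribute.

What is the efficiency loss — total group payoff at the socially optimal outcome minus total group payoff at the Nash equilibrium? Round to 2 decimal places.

532.50 labor-hours

The private return per contributed unit is 0.22 < 1 for everyone, so the Nash equilibrium is zero contribution and the group total is Σ E_j = 29 + 51 + 48 + 8 + 24 + 28 + 32 + 44 + 47 + 29 + 35 = 375.
Each contributed unit returns 2.420 to the group, so the social optimum is full contribution by everyone: group total = 2.420 × 375 = 907.50.
Efficiency loss = (2.420 − 1) × 375 = 532.50.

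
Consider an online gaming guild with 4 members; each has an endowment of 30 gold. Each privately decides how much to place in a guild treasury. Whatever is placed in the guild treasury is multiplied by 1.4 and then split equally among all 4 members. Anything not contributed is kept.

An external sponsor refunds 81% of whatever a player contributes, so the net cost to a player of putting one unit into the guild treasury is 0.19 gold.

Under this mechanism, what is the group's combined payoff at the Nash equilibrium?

With the mechanism, a contributed unit returns (1.4/4) / 0.19 = 1.8421 per unit of net cost to the contributor — now above 1 — so contributing fully is weakly dominant for every player.
So the Nash equilibrium is full contribution by all 4; the group earns 4 × (30 × 0.81 + 1.4 × 30) = 265.20.

265.20 gold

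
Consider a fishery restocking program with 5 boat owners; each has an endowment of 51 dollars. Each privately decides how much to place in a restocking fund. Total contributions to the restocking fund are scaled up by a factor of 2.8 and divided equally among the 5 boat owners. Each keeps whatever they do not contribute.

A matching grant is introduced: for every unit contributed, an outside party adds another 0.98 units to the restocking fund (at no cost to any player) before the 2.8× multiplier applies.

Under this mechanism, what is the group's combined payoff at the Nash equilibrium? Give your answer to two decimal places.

With the mechanism, a contributed unit returns 2.8 × 1.98 / 5 = 1.1088 per unit of net cost to the contributor — now above 1 — so contributing fully is weakly dominant for every player.
At the Nash equilibrium everyone contributes 51. Group total payoff = 2.8 × 1.98 × 255 = 1413.72.

1413.72 dollars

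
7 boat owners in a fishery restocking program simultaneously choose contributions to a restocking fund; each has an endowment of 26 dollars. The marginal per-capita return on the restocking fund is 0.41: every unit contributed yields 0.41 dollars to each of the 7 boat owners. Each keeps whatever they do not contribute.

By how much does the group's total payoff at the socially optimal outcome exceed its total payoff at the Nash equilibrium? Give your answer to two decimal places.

The private return per contributed unit is 0.41 < 1, so contributing 0 is dominant for every player. At the Nash equilibrium everyone keeps their 26, and the group total is 7 × 26 = 182.
Each contributed unit returns 2.870 to the group as a whole (0.41 to each of 7 players), which exceeds 1, so the social optimum is full contribution: group total = 2.870 × 182 = 522.34.
Efficiency loss = 522.34 − 182 = 340.34.

340.34 dollars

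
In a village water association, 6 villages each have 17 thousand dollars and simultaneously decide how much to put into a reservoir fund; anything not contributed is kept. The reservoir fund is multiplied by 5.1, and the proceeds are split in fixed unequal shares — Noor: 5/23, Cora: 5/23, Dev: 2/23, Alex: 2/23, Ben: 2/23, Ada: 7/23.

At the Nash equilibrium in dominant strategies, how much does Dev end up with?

39.62 thousand dollars

Player j's private return per contributed unit is 5.1 × (j's share). Contributing is weakly dominant for j when that share is at least 1/5.1 = 0.1961, and contributing 0 is dominant otherwise.
Noor, Cora and Ada clear that bar, contributing 17 each; the remaining 3 contribute 0. Total contributed: 51.
Dev keeps 17 and receives 5.1 × 51 × 2/23 = 22.62 from the reservoir fund, for a payoff of 39.62.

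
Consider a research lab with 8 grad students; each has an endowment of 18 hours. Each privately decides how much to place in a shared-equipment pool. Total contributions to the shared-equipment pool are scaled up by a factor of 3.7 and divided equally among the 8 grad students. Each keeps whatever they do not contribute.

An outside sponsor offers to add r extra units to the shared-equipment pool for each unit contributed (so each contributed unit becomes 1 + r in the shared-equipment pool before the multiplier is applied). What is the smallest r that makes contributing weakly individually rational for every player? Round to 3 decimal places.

1.162

With matching at rate r, one contributed unit becomes (1 + r) in the shared-equipment pool and returns 3.7 × (1 + r) / 8 to the contributor.
Setting this equal to 1: 1 + r = 8/3.7 = 2.1622.
So the minimum matching rate is r = 2.1622 − 1 = 1.162.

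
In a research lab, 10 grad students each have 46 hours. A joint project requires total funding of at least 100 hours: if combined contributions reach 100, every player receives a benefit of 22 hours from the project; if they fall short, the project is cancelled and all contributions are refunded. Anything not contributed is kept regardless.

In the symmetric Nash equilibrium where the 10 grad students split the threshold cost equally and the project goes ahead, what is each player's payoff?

Equal share of the threshold: 100/10 = 10.
At this profile no one gains by cutting their contribution: any cut drops the total below 100, the project is cancelled, contributions are refunded, and the deviator ends with 46, which is less than 46 − 10 + 22 = 58. Contributing more than 10 just wastes the excess. So contributing exactly 10 is a best response.
Each player's payoff: 46 − 10 + 22 = 58.

58 hours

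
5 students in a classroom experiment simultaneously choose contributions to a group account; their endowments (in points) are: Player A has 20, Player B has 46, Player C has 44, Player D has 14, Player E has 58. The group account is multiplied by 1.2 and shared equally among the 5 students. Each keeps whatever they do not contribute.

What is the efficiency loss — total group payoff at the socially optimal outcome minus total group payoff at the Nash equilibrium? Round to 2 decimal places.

The private return per contributed unit is 1.2/5 = 0.2400 < 1 for every player regardless of endowment, so the Nash equilibrium is zero contribution and the group total is Σ E_j = 20 + 46 + 44 + 14 + 58 = 182.
Each contributed unit returns 1.200 to the group, so the social optimum is full contribution by everyone: group total = 1.200 × 182 = 218.40.
Efficiency loss = (1.200 − 1) × 182 = 36.40.

36.40 points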